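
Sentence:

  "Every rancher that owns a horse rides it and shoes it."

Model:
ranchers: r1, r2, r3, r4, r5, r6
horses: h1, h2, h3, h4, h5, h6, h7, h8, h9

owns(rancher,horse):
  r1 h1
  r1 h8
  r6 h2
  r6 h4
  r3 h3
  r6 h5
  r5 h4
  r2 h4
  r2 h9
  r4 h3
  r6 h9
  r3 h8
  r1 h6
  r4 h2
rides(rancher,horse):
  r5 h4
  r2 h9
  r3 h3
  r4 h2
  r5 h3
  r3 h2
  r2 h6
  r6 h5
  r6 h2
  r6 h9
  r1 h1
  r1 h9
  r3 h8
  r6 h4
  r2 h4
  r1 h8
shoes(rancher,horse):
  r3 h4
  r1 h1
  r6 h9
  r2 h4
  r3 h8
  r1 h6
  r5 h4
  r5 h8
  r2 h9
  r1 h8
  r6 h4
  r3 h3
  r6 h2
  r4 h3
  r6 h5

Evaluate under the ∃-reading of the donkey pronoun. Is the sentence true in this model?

False

"it" takes "a horse" as antecedent — a donkey pronoun bound across the clause boundary.
Weak reading: every rancher r with some owns-horse has at least one owns-horse h such that rides(r,h) ∧ shoes(r,h).
Per rancher: r1:✓  r2:✓  r3:✓  r4:✗  r5:✓  r6:✓
r4 has no witness among its owns-horses.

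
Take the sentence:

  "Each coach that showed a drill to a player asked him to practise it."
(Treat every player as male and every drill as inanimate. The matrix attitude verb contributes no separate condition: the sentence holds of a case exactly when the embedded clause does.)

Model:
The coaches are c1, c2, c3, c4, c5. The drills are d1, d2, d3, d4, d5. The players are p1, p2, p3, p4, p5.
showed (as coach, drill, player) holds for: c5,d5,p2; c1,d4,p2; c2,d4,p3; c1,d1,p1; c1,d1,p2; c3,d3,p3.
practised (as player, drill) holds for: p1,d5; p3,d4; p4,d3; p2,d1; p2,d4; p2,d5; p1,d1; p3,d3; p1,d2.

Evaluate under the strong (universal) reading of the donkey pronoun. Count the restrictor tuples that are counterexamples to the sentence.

0

"him" takes "a player" as antecedent and "it" takes "a drill"; both are donkey pronouns co-varying with the restrictor.
Strong reading: for every (c,d,p) with showed(c,d,p), practised(p,d).
Restrictor triples: (c1,d1,p1)→practised(p1,d1) ✓  (c1,d1,p2)→practised(p2,d1) ✓  (c1,d4,p2)→practised(p2,d4) ✓  (c2,d4,p3)→practised(p3,d4) ✓  (c3,d3,p3)→practised(p3,d3) ✓  (c5,d5,p2)→practised(p2,d5) ✓
Counterexamples (restrictor triples failing the scope): 0.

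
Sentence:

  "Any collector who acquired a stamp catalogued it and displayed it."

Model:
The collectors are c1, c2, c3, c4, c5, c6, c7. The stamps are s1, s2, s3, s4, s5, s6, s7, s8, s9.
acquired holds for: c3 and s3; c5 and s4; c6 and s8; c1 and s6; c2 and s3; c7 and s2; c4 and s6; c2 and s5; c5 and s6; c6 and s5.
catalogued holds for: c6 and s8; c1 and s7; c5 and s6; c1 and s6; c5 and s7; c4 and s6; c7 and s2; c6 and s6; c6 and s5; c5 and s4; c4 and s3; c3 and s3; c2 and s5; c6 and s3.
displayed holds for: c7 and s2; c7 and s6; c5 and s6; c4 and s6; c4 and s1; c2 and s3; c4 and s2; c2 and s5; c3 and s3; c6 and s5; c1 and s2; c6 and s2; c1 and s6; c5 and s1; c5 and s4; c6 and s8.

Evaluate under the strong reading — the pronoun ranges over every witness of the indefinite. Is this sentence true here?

False

"it" takes "a stamp" as antecedent — a donkey pronoun bound across the clause boundary.
Strong reading: for every (c,s) with acquired(c,s), catalogued(c,s) ∧ displayed(c,s).
Restrictor pairs: (c1,s6) ✓  (c2,s3) ✗  (c2,s5) ✓  (c3,s3) ✓  (c4,s6) ✓  (c5,s4) ✓  (c5,s6) ✓  (c6,s5) ✓  (c6,s8) ✓  (c7,s2) ✓
Counterexample: (c2,s3) is in acquired but fails the scope.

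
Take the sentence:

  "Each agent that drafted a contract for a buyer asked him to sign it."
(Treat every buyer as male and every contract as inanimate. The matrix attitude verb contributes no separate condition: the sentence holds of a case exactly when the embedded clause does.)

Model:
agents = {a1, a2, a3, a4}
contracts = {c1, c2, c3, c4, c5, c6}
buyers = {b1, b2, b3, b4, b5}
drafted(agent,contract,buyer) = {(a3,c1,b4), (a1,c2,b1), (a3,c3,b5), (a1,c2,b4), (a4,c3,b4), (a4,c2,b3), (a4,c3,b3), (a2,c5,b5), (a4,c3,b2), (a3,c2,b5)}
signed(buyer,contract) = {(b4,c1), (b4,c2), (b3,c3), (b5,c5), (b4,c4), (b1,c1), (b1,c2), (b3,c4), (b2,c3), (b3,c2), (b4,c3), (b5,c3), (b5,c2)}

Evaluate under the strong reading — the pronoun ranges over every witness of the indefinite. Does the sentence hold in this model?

True

"him" takes "a buyer" as antecedent and "it" takes "a contract"; both are donkey pronouns co-varying with the restrictor.
Strong reading: for every (a,c,b) with drafted(a,c,b), signed(b,c).
Restrictor triples: (a1,c2,b1)→signed(b1,c2) ✓  (a1,c2,b4)→signed(b4,c2) ✓  (a2,c5,b5)→signed(b5,c5) ✓  (a3,c1,b4)→signed(b4,c1) ✓  (a3,c2,b5)→signed(b5,c2) ✓  (a3,c3,b5)→signed(b5,c3) ✓  (a4,c2,b3)→signed(b3,c2) ✓  (a4,c3,b2)→signed(b2,c3) ✓  (a4,c3,b3)→signed(b3,c3) ✓  (a4,c3,b4)→signed(b4,c3) ✓
Every restrictor triple satisfies the scope.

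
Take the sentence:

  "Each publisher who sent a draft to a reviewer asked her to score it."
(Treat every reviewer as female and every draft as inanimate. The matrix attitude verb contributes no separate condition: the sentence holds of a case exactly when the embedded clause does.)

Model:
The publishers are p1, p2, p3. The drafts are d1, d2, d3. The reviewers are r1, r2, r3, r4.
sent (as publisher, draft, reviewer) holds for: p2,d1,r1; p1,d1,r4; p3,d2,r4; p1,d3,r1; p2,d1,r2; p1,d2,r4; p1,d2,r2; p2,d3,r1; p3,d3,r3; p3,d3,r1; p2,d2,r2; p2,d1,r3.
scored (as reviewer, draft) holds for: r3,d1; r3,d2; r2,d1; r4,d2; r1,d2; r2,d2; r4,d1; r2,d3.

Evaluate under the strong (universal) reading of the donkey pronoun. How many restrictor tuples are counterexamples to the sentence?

5

"her" takes "a reviewer" as antecedent and "it" takes "a draft"; both are donkey pronouns co-varying with the restrictor.
Strong reading: for every (p,d,r) with sent(p,d,r), scored(r,d).
Restrictor triples: (p1,d1,r4)→scored(r4,d1) ✓  (p1,d2,r2)→scored(r2,d2) ✓  (p1,d2,r4)→scored(r4,d2) ✓  (p1,d3,r1)→scored(r1,d3) ✗  (p2,d1,r1)→scored(r1,d1) ✗  (p2,d1,r2)→scored(r2,d1) ✓  (p2,d1,r3)→scored(r3,d1) ✓  (p2,d2,r2)→scored(r2,d2) ✓  (p2,d3,r1)→scored(r1,d3) ✗  (p3,d2,r4)→scored(r4,d2) ✓  (p3,d3,r1)→scored(r1,d3) ✗  (p3,d3,r3)→scored(r3,d3) ✗
Counterexamples (restrictor triples failing the scope): 5.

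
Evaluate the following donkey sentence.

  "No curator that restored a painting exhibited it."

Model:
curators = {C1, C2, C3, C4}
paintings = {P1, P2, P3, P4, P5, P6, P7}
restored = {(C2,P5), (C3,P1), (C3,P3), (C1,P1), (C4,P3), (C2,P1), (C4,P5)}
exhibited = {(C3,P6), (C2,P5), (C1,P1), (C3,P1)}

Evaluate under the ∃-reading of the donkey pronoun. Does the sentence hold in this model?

"it" takes "a painting" as antecedent — a donkey pronoun bound across the clause boundary.
Truth condition: for no (c,p) with restored(c,p) does exhibited(c,p) hold.
Restrictor pairs — does the scope hold? (C1,P1):holds  (C2,P1):fails  (C2,P5):holds  (C3,P1):holds  (C3,P3):fails  (C4,P3):fails  (C4,P5):fails
Scope holds for 3 pair(s), so the sentence is false.

False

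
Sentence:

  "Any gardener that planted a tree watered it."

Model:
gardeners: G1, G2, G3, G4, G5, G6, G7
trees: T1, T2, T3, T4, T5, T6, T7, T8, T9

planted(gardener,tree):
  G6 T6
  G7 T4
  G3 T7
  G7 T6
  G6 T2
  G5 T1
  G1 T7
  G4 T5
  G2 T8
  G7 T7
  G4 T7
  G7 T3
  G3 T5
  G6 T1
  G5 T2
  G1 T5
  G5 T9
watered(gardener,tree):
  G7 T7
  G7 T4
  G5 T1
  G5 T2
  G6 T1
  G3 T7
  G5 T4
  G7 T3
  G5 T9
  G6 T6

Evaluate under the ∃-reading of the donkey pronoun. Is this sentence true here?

"it" takes "a tree" as antecedent — a donkey pronoun bound across the clause boundary.
Weak reading: every gardener g with some planted-tree has at least one planted-tree t such that watered(g,t).
Per gardener: G1:✗  G2:✗  G3:✓  G4:✗  G5:✓  G6:✓  G7:✓
G1 has no witness among its planted-trees.

False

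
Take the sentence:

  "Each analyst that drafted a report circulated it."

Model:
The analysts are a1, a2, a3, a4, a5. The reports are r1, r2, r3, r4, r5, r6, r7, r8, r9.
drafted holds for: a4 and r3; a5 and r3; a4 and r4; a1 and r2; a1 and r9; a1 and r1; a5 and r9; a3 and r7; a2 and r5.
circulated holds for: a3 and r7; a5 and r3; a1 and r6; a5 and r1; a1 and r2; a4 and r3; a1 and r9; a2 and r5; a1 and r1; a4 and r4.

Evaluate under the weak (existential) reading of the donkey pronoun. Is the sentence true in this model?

"it" takes "a report" as antecedent — a donkey pronoun bound across the clause boundary.
Weak reading: every analyst a with some drafted-report has at least one drafted-report r such that circulated(a,r).
Per analyst: a1:✓  a2:✓  a3:✓  a4:✓  a5:✓
Every analyst in the restrictor has a witness.

True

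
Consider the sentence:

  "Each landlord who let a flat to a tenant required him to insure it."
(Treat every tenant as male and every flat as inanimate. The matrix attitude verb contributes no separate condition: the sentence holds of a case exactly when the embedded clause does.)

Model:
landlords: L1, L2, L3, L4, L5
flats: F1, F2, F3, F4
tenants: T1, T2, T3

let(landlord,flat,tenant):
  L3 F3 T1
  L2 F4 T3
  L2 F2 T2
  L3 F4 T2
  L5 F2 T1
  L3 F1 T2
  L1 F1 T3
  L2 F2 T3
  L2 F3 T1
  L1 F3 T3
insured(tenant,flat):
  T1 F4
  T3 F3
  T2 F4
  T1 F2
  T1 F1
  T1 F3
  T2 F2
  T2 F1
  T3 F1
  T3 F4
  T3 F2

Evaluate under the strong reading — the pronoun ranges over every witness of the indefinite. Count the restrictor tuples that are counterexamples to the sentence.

0

"him" takes "a tenant" as antecedent and "it" takes "a flat"; both are donkey pronouns co-varying with the restrictor.
Strong reading: for every (l,f,t) with let(l,f,t), insured(t,f).
Restrictor triples: (L1,F1,T3)→insured(T3,F1) ✓  (L1,F3,T3)→insured(T3,F3) ✓  (L2,F2,T2)→insured(T2,F2) ✓  (L2,F2,T3)→insured(T3,F2) ✓  (L2,F3,T1)→insured(T1,F3) ✓  (L2,F4,T3)→insured(T3,F4) ✓  (L3,F1,T2)→insured(T2,F1) ✓  (L3,F3,T1)→insured(T1,F3) ✓  (L3,F4,T2)→insured(T2,F4) ✓  (L5,F2,T1)→insured(T1,F2) ✓
Counterexamples (restrictor triples failing the scope): 0.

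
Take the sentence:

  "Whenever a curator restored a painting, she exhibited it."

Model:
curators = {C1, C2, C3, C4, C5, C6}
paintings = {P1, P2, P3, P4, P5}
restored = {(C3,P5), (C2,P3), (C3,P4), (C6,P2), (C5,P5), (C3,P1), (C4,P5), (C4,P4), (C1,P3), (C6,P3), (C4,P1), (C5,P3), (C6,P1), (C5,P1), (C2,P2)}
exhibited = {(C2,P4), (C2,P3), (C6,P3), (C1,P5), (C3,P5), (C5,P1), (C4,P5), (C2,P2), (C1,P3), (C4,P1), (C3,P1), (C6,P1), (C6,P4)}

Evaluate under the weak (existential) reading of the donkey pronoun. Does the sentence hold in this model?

True

"it" takes "a painting" as antecedent — a donkey pronoun bound across the clause boundary.
Weak reading: every curator c with some restored-painting has at least one restored-painting p such that exhibited(c,p).
Per curator: C1:✓  C2:✓  C3:✓  C4:✓  C5:✓  C6:✓
Every curator in the restrictor has a witness.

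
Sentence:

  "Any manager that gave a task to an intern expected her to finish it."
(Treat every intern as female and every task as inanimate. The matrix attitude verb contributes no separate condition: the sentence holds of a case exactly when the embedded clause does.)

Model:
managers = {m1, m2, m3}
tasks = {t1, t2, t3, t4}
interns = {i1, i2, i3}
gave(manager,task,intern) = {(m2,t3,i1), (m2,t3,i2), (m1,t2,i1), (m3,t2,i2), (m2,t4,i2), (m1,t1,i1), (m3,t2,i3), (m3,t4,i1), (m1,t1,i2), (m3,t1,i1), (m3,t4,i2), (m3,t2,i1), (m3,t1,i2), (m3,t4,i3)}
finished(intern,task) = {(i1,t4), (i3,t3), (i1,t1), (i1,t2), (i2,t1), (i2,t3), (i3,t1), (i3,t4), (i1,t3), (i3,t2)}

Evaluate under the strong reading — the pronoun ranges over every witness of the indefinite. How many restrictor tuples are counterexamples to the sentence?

3

"her" takes "an intern" as antecedent and "it" takes "a task"; both are donkey pronouns co-varying with the restrictor.
Strong reading: for every (m,t,i) with gave(m,t,i), finished(i,t).
Restrictor triples: (m1,t1,i1)→finished(i1,t1) ✓  (m1,t1,i2)→finished(i2,t1) ✓  (m1,t2,i1)→finished(i1,t2) ✓  (m2,t3,i1)→finished(i1,t3) ✓  (m2,t3,i2)→finished(i2,t3) ✓  (m2,t4,i2)→finished(i2,t4) ✗  (m3,t1,i1)→finished(i1,t1) ✓  (m3,t1,i2)→finished(i2,t1) ✓  (m3,t2,i1)→finished(i1,t2) ✓  (m3,t2,i2)→finished(i2,t2) ✗  (m3,t2,i3)→finished(i3,t2) ✓  (m3,t4,i1)→finished(i1,t4) ✓  (m3,t4,i2)→finished(i2,t4) ✗  (m3,t4,i3)→finished(i3,t4) ✓
Counterexamples (restrictor triples failing the scope): 3.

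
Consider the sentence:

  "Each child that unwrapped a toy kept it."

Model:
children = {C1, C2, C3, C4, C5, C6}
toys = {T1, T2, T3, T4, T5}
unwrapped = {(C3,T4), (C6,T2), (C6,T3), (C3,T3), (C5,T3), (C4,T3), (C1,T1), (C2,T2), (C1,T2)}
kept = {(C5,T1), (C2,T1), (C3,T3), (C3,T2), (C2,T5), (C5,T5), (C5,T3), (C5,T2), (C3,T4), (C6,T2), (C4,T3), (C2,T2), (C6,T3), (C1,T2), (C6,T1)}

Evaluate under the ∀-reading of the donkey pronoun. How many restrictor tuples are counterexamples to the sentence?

"it" takes "a toy" as antecedent — a donkey pronoun bound across the clause boundary.
Strong reading: for every (c,t) with unwrapped(c,t), kept(c,t).
Restrictor pairs: (C1,T1) ✗  (C1,T2) ✓  (C2,T2) ✓  (C3,T3) ✓  (C3,T4) ✓  (C4,T3) ✓  (C5,T3) ✓  (C6,T2) ✓  (C6,T3) ✓
Counterexamples (restrictor pairs failing the scope): 1.

1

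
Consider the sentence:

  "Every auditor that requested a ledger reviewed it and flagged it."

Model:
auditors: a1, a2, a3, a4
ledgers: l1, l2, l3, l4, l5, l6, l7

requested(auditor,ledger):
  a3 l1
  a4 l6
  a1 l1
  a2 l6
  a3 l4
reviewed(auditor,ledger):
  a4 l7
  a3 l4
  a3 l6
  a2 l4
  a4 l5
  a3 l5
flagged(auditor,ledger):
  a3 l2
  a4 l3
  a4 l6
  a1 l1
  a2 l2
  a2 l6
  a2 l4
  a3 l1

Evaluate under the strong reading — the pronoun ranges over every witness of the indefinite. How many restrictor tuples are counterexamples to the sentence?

"it" takes "a ledger" as antecedent — a donkey pronoun bound across the clause boundary.
Strong reading: for every (a,l) with requested(a,l), reviewed(a,l) ∧ flagged(a,l).
Restrictor pairs: (a1,l1) ✗  (a2,l6) ✗  (a3,l1) ✗  (a3,l4) ✗  (a4,l6) ✗
Counterexamples (restrictor pairs failing the scope): 5.

5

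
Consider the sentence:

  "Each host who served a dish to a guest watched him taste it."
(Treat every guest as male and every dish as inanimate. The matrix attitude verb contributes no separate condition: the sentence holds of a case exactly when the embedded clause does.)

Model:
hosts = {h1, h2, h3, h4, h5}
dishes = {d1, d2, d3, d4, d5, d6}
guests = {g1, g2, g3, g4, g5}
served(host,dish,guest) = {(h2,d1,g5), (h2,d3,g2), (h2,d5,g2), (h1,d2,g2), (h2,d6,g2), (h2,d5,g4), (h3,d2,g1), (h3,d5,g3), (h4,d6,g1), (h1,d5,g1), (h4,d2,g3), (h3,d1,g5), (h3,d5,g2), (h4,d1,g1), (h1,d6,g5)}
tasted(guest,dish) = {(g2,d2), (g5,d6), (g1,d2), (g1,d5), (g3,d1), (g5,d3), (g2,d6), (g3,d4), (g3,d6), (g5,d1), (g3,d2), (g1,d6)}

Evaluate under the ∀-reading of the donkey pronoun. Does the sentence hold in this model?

False

"him" takes "a guest" as antecedent and "it" takes "a dish"; both are donkey pronouns co-varying with the restrictor.
Strong reading: for every (h,d,g) with served(h,d,g), tasted(g,d).
Restrictor triples: (h1,d2,g2)→tasted(g2,d2) ✓  (h1,d5,g1)→tasted(g1,d5) ✓  (h1,d6,g5)→tasted(g5,d6) ✓  (h2,d1,g5)→tasted(g5,d1) ✓  (h2,d3,g2)→tasted(g2,d3) ✗  (h2,d5,g2)→tasted(g2,d5) ✗  (h2,d5,g4)→tasted(g4,d5) ✗  (h2,d6,g2)→tasted(g2,d6) ✓  (h3,d1,g5)→tasted(g5,d1) ✓  (h3,d2,g1)→tasted(g1,d2) ✓  (h3,d5,g2)→tasted(g2,d5) ✗  (h3,d5,g3)→tasted(g3,d5) ✗  (h4,d1,g1)→tasted(g1,d1) ✗  (h4,d2,g3)→tasted(g3,d2) ✓  (h4,d6,g1)→tasted(g1,d6) ✓
Counterexample: (h2,d3,g2) — tasted(g2,d3) does not hold.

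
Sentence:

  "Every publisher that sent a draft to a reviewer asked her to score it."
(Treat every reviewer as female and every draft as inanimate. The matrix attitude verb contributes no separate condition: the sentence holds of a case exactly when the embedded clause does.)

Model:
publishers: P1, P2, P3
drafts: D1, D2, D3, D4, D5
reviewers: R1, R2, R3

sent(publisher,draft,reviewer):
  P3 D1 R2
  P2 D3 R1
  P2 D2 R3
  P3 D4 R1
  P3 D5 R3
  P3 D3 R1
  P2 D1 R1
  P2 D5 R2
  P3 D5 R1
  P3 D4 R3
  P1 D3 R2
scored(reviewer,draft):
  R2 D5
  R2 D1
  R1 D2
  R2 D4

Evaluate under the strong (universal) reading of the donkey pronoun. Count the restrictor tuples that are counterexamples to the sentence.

"her" takes "a reviewer" as antecedent and "it" takes "a draft"; both are donkey pronouns co-varying with the restrictor.
Strong reading: for every (p,d,r) with sent(p,d,r), scored(r,d).
Restrictor triples: (P1,D3,R2)→scored(R2,D3) ✗  (P2,D1,R1)→scored(R1,D1) ✗  (P2,D2,R3)→scored(R3,D2) ✗  (P2,D3,R1)→scored(R1,D3) ✗  (P2,D5,R2)→scored(R2,D5) ✓  (P3,D1,R2)→scored(R2,D1) ✓  (P3,D3,R1)→scored(R1,D3) ✗  (P3,D4,R1)→scored(R1,D4) ✗  (P3,D4,R3)→scored(R3,D4) ✗  (P3,D5,R1)→scored(R1,D5) ✗  (P3,D5,R3)→scored(R3,D5) ✗
Counterexamples (restrictor triples failing the scope): 9.

9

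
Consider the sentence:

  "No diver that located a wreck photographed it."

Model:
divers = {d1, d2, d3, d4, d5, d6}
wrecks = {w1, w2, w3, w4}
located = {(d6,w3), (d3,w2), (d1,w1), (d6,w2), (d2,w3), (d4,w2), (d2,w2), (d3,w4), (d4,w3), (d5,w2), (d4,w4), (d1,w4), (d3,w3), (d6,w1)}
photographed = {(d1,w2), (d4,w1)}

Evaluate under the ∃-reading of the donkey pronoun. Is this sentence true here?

"it" takes "a wreck" as antecedent — a donkey pronoun bound across the clause boundary.
Truth condition: for no (d,w) with located(d,w) does photographed(d,w) hold.
Restrictor pairs — does the scope hold? (d1,w1):fails  (d1,w4):fails  (d2,w2):fails  (d2,w3):fails  (d3,w2):fails  (d3,w3):fails  (d3,w4):fails  (d4,w2):fails  (d4,w3):fails  (d4,w4):fails  (d5,w2):fails  (d6,w1):fails  (d6,w2):fails  (d6,w3):fails
Scope holds for no restrictor pair, so the sentence is true.

True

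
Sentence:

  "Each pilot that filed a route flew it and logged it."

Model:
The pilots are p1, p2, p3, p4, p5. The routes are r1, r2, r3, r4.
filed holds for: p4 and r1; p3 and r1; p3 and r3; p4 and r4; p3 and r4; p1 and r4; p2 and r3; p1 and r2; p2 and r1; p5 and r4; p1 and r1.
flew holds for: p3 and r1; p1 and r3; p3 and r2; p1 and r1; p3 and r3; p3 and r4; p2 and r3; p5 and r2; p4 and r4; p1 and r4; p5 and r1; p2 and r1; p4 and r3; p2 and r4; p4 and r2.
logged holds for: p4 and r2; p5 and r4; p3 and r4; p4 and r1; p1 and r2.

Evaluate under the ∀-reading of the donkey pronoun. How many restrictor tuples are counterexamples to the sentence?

10

"it" takes "a route" as antecedent — a donkey pronoun bound across the clause boundary.
Strong reading: for every (p,r) with filed(p,r), flew(p,r) ∧ logged(p,r).
Restrictor pairs: (p1,r1) ✗  (p1,r2) ✗  (p1,r4) ✗  (p2,r1) ✗  (p2,r3) ✗  (p3,r1) ✗  (p3,r3) ✗  (p3,r4) ✓  (p4,r1) ✗  (p4,r4) ✗  (p5,r4) ✗
Counterexamples (restrictor pairs failing the scope): 10.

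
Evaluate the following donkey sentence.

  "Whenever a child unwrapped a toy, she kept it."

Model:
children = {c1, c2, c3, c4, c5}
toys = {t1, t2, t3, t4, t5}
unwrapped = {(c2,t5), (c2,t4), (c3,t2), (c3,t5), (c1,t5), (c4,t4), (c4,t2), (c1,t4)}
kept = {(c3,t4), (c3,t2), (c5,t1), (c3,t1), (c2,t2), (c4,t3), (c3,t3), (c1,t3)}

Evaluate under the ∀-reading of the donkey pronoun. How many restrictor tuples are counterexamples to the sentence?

"it" takes "a toy" as antecedent — a donkey pronoun bound across the clause boundary.
Strong reading: for every (c,t) with unwrapped(c,t), kept(c,t).
Restrictor pairs: (c1,t4) ✗  (c1,t5) ✗  (c2,t4) ✗  (c2,t5) ✗  (c3,t2) ✓  (c3,t5) ✗  (c4,t2) ✗  (c4,t4) ✗
Counterexamples (restrictor pairs failing the scope): 7.

7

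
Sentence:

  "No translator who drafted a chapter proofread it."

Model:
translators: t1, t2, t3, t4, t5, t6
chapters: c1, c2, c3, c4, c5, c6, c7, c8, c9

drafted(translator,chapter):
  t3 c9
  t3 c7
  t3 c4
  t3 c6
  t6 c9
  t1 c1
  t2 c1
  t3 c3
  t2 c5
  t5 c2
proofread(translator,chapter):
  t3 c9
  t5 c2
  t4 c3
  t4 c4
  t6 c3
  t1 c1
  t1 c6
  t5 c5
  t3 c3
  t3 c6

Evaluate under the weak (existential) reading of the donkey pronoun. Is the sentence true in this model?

False

"it" takes "a chapter" as antecedent — a donkey pronoun bound across the clause boundary.
Truth condition: for no (t,c) with drafted(t,c) does proofread(t,c) hold.
Restrictor pairs — does the scope hold? (t1,c1):holds  (t2,c1):fails  (t2,c5):fails  (t3,c3):holds  (t3,c4):fails  (t3,c6):holds  (t3,c7):fails  (t3,c9):holds  (t5,c2):holds  (t6,c9):fails
Scope holds for 5 pair(s), so the sentence is false.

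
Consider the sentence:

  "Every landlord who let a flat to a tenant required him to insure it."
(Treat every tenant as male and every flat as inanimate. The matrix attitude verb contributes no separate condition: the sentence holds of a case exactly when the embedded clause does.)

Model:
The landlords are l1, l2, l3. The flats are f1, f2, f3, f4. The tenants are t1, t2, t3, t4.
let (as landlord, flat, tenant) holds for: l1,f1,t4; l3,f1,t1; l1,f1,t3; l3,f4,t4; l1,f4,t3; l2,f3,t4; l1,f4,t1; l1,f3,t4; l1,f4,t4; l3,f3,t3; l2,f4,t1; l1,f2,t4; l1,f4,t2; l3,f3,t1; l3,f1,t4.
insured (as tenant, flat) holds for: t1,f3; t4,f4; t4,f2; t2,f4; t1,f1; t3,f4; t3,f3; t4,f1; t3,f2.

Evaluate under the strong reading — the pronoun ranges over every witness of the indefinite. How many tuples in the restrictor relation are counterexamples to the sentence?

5

"him" takes "a tenant" as antecedent and "it" takes "a flat"; both are donkey pronouns co-varying with the restrictor.
Strong reading: for every (l,f,t) with let(l,f,t), insured(t,f).
Restrictor triples: (l1,f1,t3)→insured(t3,f1) ✗  (l1,f1,t4)→insured(t4,f1) ✓  (l1,f2,t4)→insured(t4,f2) ✓  (l1,f3,t4)→insured(t4,f3) ✗  (l1,f4,t1)→insured(t1,f4) ✗  (l1,f4,t2)→insured(t2,f4) ✓  (l1,f4,t3)→insured(t3,f4) ✓  (l1,f4,t4)→insured(t4,f4) ✓  (l2,f3,t4)→insured(t4,f3) ✗  (l2,f4,t1)→insured(t1,f4) ✗  (l3,f1,t1)→insured(t1,f1) ✓  (l3,f1,t4)→insured(t4,f1) ✓  (l3,f3,t1)→insured(t1,f3) ✓  (l3,f3,t3)→insured(t3,f3) ✓  (l3,f4,t4)→insured(t4,f4) ✓
Counterexamples (restrictor triples failing the scope): 5.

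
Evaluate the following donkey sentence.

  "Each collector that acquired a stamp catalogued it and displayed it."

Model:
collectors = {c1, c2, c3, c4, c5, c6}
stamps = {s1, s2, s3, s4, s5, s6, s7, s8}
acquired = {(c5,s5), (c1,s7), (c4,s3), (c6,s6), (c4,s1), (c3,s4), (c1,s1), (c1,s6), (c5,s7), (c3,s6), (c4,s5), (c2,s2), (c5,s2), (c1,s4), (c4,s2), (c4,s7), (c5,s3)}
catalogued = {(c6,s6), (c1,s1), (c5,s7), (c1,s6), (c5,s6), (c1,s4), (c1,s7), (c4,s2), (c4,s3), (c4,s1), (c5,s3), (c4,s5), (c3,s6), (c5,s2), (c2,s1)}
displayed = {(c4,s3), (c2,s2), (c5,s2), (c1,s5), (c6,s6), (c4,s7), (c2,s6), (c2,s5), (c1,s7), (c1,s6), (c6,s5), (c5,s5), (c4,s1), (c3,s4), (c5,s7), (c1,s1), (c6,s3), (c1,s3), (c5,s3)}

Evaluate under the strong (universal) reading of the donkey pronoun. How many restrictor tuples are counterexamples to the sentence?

"it" takes "a stamp" as antecedent — a donkey pronoun bound across the clause boundary.
Strong reading: for every (c,s) with acquired(c,s), catalogued(c,s) ∧ displayed(c,s).
Restrictor pairs: (c1,s1) ✓  (c1,s4) ✗  (c1,s6) ✓  (c1,s7) ✓  (c2,s2) ✗  (c3,s4) ✗  (c3,s6) ✗  (c4,s1) ✓  (c4,s2) ✗  (c4,s3) ✓  (c4,s5) ✗  (c4,s7) ✗  (c5,s2) ✓  (c5,s3) ✓  (c5,s5) ✗  (c5,s7) ✓  (c6,s6) ✓
Counterexamples (restrictor pairs failing the scope): 8.

8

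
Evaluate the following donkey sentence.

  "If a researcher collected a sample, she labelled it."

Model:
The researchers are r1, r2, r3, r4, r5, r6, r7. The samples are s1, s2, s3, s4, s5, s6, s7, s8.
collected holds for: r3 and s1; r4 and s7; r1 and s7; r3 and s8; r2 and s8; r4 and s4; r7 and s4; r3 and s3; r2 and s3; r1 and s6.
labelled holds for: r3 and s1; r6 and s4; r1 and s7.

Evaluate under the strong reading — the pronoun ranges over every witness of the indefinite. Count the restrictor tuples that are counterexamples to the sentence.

"it" takes "a sample" as antecedent — a donkey pronoun bound across the clause boundary.
Strong reading: for every (r,s) with collected(r,s), labelled(r,s).
Restrictor pairs: (r1,s6) ✗  (r1,s7) ✓  (r2,s3) ✗  (r2,s8) ✗  (r3,s1) ✓  (r3,s3) ✗  (r3,s8) ✗  (r4,s4) ✗  (r4,s7) ✗  (r7,s4) ✗
Counterexamples (restrictor pairs failing the scope): 8.

8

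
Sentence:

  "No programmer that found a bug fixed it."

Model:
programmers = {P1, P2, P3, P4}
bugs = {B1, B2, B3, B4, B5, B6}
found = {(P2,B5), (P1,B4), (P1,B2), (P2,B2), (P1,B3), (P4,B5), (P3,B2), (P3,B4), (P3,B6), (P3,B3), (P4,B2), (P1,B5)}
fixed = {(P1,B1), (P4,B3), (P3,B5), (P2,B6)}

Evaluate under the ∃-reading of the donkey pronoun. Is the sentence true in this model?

"it" takes "a bug" as antecedent — a donkey pronoun bound across the clause boundary.
Truth condition: for no (p,b) with found(p,b) does fixed(p,b) hold.
Restrictor pairs — does the scope hold? (P1,B2):fails  (P1,B3):fails  (P1,B4):fails  (P1,B5):fails  (P2,B2):fails  (P2,B5):fails  (P3,B2):fails  (P3,B3):fails  (P3,B4):fails  (P3,B6):fails  (P4,B2):fails  (P4,B5):fails
Scope holds for no restrictor pair, so the sentence is true.

True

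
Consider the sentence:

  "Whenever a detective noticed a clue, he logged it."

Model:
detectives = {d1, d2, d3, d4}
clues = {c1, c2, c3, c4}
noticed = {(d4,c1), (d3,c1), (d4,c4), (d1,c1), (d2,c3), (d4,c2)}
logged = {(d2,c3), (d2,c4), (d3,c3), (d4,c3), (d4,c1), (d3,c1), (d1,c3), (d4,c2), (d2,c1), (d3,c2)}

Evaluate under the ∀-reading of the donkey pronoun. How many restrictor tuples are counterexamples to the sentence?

"it" takes "a clue" as antecedent — a donkey pronoun bound across the clause boundary.
Strong reading: for every (d,c) with noticed(d,c), logged(d,c).
Restrictor pairs: (d1,c1) ✗  (d2,c3) ✓  (d3,c1) ✓  (d4,c1) ✓  (d4,c2) ✓  (d4,c4) ✗
Counterexamples (restrictor pairs failing the scope): 2.

2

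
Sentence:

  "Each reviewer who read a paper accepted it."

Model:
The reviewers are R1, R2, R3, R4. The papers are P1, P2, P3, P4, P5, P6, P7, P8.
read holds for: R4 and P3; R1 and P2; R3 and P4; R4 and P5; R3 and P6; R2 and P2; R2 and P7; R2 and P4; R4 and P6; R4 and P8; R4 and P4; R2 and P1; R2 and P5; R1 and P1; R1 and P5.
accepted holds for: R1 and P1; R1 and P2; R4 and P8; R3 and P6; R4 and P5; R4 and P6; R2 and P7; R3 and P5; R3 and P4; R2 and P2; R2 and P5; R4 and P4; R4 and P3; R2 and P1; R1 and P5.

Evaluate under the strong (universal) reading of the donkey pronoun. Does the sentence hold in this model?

"it" takes "a paper" as antecedent — a donkey pronoun bound across the clause boundary.
Strong reading: for every (r,p) with read(r,p), accepted(r,p).
Restrictor pairs: (R1,P1) ✓  (R1,P2) ✓  (R1,P5) ✓  (R2,P1) ✓  (R2,P2) ✓  (R2,P4) ✗  (R2,P5) ✓  (R2,P7) ✓  (R3,P4) ✓  (R3,P6) ✓  (R4,P3) ✓  (R4,P4) ✓  (R4,P5) ✓  (R4,P6) ✓  (R4,P8) ✓
Counterexample: (R2,P4) is in read but fails the scope.

False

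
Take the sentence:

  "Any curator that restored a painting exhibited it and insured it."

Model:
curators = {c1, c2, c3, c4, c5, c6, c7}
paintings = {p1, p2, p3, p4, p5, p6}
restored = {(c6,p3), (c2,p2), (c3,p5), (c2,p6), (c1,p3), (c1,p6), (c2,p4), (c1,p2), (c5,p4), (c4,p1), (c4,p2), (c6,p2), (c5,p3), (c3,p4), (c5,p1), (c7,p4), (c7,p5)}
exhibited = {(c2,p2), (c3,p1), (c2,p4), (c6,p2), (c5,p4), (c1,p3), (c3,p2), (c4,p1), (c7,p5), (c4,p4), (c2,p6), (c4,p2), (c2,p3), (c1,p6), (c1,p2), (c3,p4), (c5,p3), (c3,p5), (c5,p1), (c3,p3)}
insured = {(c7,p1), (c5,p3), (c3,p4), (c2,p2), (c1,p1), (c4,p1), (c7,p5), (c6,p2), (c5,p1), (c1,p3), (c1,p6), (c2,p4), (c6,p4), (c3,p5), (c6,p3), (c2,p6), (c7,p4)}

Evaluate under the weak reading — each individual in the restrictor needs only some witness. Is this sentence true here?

"it" takes "a painting" as antecedent — a donkey pronoun bound across the clause boundary.
Weak reading: every curator c with some restored-painting has at least one restored-painting p such that exhibited(c,p) ∧ insured(c,p).
Per curator: c1:✓  c2:✓  c3:✓  c4:✓  c5:✓  c6:✓  c7:✓
Every curator in the restrictor has a witness.

True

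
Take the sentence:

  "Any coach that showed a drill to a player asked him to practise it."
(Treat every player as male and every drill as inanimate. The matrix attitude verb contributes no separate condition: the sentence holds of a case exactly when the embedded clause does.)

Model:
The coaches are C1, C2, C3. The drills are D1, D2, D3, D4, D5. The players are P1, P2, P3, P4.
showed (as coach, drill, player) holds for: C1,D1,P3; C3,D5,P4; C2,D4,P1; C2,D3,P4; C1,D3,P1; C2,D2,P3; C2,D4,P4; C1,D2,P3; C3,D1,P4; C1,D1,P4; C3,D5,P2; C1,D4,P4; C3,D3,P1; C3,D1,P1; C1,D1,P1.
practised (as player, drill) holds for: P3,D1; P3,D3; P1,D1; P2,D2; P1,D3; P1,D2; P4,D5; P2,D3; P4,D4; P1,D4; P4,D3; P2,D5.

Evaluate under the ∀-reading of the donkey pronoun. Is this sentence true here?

"him" takes "a player" as antecedent and "it" takes "a drill"; both are donkey pronouns co-varying with the restrictor.
Strong reading: for every (c,d,p) with showed(c,d,p), practised(p,d).
Restrictor triples: (C1,D1,P1)→practised(P1,D1) ✓  (C1,D1,P3)→practised(P3,D1) ✓  (C1,D1,P4)→practised(P4,D1) ✗  (C1,D2,P3)→practised(P3,D2) ✗  (C1,D3,P1)→practised(P1,D3) ✓  (C1,D4,P4)→practised(P4,D4) ✓  (C2,D2,P3)→practised(P3,D2) ✗  (C2,D3,P4)→practised(P4,D3) ✓  (C2,D4,P1)→practised(P1,D4) ✓  (C2,D4,P4)→practised(P4,D4) ✓  (C3,D1,P1)→practised(P1,D1) ✓  (C3,D1,P4)→practised(P4,D1) ✗  (C3,D3,P1)→practised(P1,D3) ✓  (C3,D5,P2)→practised(P2,D5) ✓  (C3,D5,P4)→practised(P4,D5) ✓
Counterexample: (C1,D1,P4) — practised(P4,D1) does not hold.

False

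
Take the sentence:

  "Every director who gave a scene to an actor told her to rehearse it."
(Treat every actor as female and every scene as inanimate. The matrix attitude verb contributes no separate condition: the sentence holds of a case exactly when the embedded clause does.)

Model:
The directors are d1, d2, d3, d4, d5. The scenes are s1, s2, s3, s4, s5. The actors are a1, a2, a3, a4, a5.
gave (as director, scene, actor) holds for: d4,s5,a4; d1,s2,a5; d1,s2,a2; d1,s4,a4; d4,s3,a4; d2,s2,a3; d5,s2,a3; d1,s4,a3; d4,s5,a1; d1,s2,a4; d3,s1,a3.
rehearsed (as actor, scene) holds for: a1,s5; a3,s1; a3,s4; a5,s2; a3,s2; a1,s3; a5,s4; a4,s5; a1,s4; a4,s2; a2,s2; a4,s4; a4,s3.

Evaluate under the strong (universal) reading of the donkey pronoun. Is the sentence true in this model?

True

"her" takes "an actor" as antecedent and "it" takes "a scene"; both are donkey pronouns co-varying with the restrictor.
Strong reading: for every (d,s,a) with gave(d,s,a), rehearsed(a,s).
Restrictor triples: (d1,s2,a2)→rehearsed(a2,s2) ✓  (d1,s2,a4)→rehearsed(a4,s2) ✓  (d1,s2,a5)→rehearsed(a5,s2) ✓  (d1,s4,a3)→rehearsed(a3,s4) ✓  (d1,s4,a4)→rehearsed(a4,s4) ✓  (d2,s2,a3)→rehearsed(a3,s2) ✓  (d3,s1,a3)→rehearsed(a3,s1) ✓  (d4,s3,a4)→rehearsed(a4,s3) ✓  (d4,s5,a1)→rehearsed(a1,s5) ✓  (d4,s5,a4)→rehearsed(a4,s5) ✓  (d5,s2,a3)→rehearsed(a3,s2) ✓
Every restrictor triple satisfies the scope.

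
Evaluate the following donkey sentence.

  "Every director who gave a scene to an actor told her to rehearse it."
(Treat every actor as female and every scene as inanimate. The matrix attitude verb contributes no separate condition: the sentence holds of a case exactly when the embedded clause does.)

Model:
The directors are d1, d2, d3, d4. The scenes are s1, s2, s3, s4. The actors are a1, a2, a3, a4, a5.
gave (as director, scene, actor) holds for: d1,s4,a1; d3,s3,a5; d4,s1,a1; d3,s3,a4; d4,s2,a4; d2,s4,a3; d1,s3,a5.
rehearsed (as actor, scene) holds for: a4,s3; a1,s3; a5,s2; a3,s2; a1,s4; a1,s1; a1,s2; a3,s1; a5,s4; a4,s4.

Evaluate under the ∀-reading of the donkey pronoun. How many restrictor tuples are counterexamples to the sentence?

"her" takes "an actor" as antecedent and "it" takes "a scene"; both are donkey pronouns co-varying with the restrictor.
Strong reading: for every (d,s,a) with gave(d,s,a), rehearsed(a,s).
Restrictor triples: (d1,s3,a5)→rehearsed(a5,s3) ✗  (d1,s4,a1)→rehearsed(a1,s4) ✓  (d2,s4,a3)→rehearsed(a3,s4) ✗  (d3,s3,a4)→rehearsed(a4,s3) ✓  (d3,s3,a5)→rehearsed(a5,s3) ✗  (d4,s1,a1)→rehearsed(a1,s1) ✓  (d4,s2,a4)→rehearsed(a4,s2) ✗
Counterexamples (restrictor triples failing the scope): 4.

4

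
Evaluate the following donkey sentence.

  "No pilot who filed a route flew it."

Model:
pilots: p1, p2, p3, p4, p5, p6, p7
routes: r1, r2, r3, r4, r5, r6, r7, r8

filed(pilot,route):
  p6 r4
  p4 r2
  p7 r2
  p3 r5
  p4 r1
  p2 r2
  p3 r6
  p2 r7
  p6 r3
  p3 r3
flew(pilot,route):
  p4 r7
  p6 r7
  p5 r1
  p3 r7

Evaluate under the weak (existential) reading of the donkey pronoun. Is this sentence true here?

"it" takes "a route" as antecedent — a donkey pronoun bound across the clause boundary.
Truth condition: for no (p,r) with filed(p,r) does flew(p,r) hold.
Restrictor pairs — does the scope hold? (p2,r2):fails  (p2,r7):fails  (p3,r3):fails  (p3,r5):fails  (p3,r6):fails  (p4,r1):fails  (p4,r2):fails  (p6,r3):fails  (p6,r4):fails  (p7,r2):fails
Scope holds for no restrictor pair, so the sentence is true.

True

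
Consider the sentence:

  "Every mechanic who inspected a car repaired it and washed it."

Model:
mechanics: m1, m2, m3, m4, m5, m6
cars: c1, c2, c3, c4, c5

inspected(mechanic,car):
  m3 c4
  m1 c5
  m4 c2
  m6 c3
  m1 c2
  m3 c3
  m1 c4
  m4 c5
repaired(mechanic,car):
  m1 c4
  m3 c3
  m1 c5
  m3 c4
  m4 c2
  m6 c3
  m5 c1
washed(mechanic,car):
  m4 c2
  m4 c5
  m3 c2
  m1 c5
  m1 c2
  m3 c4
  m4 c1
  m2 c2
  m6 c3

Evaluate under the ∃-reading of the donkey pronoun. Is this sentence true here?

True

"it" takes "a car" as antecedent — a donkey pronoun bound across the clause boundary.
Weak reading: every mechanic m with some inspected-car has at least one inspected-car c such that repaired(m,c) ∧ washed(m,c).
Per mechanic: m1:✓  m3:✓  m4:✓  m6:✓
Every mechanic in the restrictor has a witness.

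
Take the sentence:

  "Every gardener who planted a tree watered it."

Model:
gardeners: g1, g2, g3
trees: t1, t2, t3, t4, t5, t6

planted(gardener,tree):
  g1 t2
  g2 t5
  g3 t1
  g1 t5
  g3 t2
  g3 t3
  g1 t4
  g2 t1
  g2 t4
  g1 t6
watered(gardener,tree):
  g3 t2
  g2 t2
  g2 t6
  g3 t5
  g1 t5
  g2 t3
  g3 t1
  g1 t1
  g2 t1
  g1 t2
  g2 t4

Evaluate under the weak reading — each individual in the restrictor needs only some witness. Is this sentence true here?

True

"it" takes "a tree" as antecedent — a donkey pronoun bound across the clause boundary.
Weak reading: every gardener g with some planted-tree has at least one planted-tree t such that watered(g,t).
Per gardener: g1:✓  g2:✓  g3:✓
Every gardener in the restrictor has a witness.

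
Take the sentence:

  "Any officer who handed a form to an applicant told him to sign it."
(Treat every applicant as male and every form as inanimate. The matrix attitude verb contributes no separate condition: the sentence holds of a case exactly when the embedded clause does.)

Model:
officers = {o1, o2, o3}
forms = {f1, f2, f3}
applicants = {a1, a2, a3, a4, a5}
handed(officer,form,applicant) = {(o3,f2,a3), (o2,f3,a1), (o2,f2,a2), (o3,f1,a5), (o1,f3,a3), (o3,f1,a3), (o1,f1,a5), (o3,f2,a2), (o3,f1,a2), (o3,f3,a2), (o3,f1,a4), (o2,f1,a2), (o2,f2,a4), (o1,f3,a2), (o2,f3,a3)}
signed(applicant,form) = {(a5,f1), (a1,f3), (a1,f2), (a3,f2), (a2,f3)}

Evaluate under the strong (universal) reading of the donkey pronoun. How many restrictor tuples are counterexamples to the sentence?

9

"him" takes "an applicant" as antecedent and "it" takes "a form"; both are donkey pronouns co-varying with the restrictor.
Strong reading: for every (o,f,a) with handed(o,f,a), signed(a,f).
Restrictor triples: (o1,f1,a5)→signed(a5,f1) ✓  (o1,f3,a2)→signed(a2,f3) ✓  (o1,f3,a3)→signed(a3,f3) ✗  (o2,f1,a2)→signed(a2,f1) ✗  (o2,f2,a2)→signed(a2,f2) ✗  (o2,f2,a4)→signed(a4,f2) ✗  (o2,f3,a1)→signed(a1,f3) ✓  (o2,f3,a3)→signed(a3,f3) ✗  (o3,f1,a2)→signed(a2,f1) ✗  (o3,f1,a3)→signed(a3,f1) ✗  (o3,f1,a4)→signed(a4,f1) ✗  (o3,f1,a5)→signed(a5,f1) ✓  (o3,f2,a2)→signed(a2,f2) ✗  (o3,f2,a3)→signed(a3,f2) ✓  (o3,f3,a2)→signed(a2,f3) ✓
Counterexamples (restrictor triples failing the scope): 9.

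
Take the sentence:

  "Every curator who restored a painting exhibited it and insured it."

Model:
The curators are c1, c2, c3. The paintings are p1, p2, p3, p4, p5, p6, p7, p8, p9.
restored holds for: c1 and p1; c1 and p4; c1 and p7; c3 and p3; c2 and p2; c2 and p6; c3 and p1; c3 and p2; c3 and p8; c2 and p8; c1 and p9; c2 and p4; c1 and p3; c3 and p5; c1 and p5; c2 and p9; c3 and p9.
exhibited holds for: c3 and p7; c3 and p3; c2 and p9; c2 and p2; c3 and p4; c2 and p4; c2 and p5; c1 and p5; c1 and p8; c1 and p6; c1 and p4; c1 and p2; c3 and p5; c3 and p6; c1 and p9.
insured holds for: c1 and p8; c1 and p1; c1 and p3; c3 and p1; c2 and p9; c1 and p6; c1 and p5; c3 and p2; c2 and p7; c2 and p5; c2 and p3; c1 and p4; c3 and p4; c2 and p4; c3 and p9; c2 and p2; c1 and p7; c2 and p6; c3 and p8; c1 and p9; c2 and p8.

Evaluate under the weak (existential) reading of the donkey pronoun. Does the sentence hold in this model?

"it" takes "a painting" as antecedent — a donkey pronoun bound across the clause boundary.
Weak reading: every curator c with some restored-painting has at least one restored-painting p such that exhibited(c,p) ∧ insured(c,p).
Per curator: c1:✓  c2:✓  c3:✗
c3 has no witness among its restored-paintings.

False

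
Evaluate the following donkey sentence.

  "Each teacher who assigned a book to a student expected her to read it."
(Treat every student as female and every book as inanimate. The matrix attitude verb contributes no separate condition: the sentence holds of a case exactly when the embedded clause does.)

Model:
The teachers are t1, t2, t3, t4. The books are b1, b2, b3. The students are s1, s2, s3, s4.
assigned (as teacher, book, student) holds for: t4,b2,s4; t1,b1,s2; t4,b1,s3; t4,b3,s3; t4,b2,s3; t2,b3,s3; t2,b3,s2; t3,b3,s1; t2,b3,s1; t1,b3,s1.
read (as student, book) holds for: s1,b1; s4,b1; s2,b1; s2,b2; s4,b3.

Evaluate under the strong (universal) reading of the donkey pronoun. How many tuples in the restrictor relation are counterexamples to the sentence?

9

"her" takes "a student" as antecedent and "it" takes "a book"; both are donkey pronouns co-varying with the restrictor.
Strong reading: for every (t,b,s) with assigned(t,b,s), read(s,b).
Restrictor triples: (t1,b1,s2)→read(s2,b1) ✓  (t1,b3,s1)→read(s1,b3) ✗  (t2,b3,s1)→read(s1,b3) ✗  (t2,b3,s2)→read(s2,b3) ✗  (t2,b3,s3)→read(s3,b3) ✗  (t3,b3,s1)→read(s1,b3) ✗  (t4,b1,s3)→read(s3,b1) ✗  (t4,b2,s3)→read(s3,b2) ✗  (t4,b2,s4)→read(s4,b2) ✗  (t4,b3,s3)→read(s3,b3) ✗
Counterexamples (restrictor triples failing the scope): 9.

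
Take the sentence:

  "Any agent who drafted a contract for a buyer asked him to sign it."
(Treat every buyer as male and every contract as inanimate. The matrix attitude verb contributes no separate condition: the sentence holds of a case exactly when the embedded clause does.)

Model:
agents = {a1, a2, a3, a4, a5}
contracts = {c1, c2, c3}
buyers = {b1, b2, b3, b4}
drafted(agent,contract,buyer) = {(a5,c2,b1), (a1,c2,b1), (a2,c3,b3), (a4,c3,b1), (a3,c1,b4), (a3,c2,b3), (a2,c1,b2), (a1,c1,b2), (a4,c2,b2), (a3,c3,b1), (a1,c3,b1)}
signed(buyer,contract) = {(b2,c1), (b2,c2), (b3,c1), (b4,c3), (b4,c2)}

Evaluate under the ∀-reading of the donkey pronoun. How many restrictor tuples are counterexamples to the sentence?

"him" takes "a buyer" as antecedent and "it" takes "a contract"; both are donkey pronouns co-varying with the restrictor.
Strong reading: for every (a,c,b) with drafted(a,c,b), signed(b,c).
Restrictor triples: (a1,c1,b2)→signed(b2,c1) ✓  (a1,c2,b1)→signed(b1,c2) ✗  (a1,c3,b1)→signed(b1,c3) ✗  (a2,c1,b2)→signed(b2,c1) ✓  (a2,c3,b3)→signed(b3,c3) ✗  (a3,c1,b4)→signed(b4,c1) ✗  (a3,c2,b3)→signed(b3,c2) ✗  (a3,c3,b1)→signed(b1,c3) ✗  (a4,c2,b2)→signed(b2,c2) ✓  (a4,c3,b1)→signed(b1,c3) ✗  (a5,c2,b1)→signed(b1,c2) ✗
Counterexamples (restrictor triples failing the scope): 8.

8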